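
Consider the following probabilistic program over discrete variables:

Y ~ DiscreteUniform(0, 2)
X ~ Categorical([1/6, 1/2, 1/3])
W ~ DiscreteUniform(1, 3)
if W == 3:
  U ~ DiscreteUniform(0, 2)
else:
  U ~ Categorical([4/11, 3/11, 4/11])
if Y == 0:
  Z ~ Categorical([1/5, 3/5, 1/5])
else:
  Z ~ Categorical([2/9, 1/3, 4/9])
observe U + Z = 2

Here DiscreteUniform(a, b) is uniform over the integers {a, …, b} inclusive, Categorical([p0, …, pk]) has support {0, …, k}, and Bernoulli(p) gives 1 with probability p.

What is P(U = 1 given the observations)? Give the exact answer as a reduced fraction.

Enumerate traces; 81 have nonzero weight after conditioning:
  (Y=0, X=0, W=1, U=0, Z=2) weight 2/1485
  (Y=0, X=0, W=1, U=1, Z=1) weight 1/330
  (Y=0, X=0, W=1, U=2, Z=0) weight 2/1485
  (Y=0, X=0, W=2, U=0, Z=2) weight 2/1485
  (Y=0, X=0, W=2, U=1, Z=1) weight 1/330
  (Y=0, X=0, W=2, U=2, Z=0) weight 2/1485
  (Y=0, X=0, W=3, U=0, Z=2) weight 1/810
  (Y=0, X=0, W=3, U=1, Z=1) weight 1/270
  … 73 more
Group by U:
  weight(U=0) = 343/2673
  weight(U=1) = 551/4455
  weight(U=2) = 203/2673
Total weight = 343/2673 + 551/4455 + 203/2673 = 487/1485
P(U=0 | obs) = 343/2673 / 487/1485 = 1715/4383
P(U=1 | obs) = 551/4455 / 487/1485 = 551/1461
P(U=2 | obs) = 203/2673 / 487/1485 = 1015/4383

P(U = 1 | obs) = 551/1461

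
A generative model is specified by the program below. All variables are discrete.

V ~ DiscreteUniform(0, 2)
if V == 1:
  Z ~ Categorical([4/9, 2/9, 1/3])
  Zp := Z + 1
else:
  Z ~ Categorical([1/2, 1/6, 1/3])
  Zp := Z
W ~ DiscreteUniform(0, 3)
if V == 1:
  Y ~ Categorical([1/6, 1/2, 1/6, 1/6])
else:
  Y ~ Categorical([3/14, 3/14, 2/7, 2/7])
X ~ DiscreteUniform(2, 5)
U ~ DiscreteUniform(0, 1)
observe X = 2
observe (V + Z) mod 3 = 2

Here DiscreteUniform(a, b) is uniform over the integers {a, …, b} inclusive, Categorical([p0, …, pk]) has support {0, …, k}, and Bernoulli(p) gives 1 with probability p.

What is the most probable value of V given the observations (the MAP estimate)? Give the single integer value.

Enumerate traces; 96 have nonzero weight after conditioning:
  (V=0, Z=2, W=0, Y=0, X=2, U=0) weight 1/1344
  (V=0, Z=2, W=0, Y=0, X=2, U=1) weight 1/1344
  (V=0, Z=2, W=0, Y=1, X=2, U=0) weight 1/1344
  (V=0, Z=2, W=0, Y=1, X=2, U=1) weight 1/1344
  (V=0, Z=2, W=0, Y=2, X=2, U=0) weight 1/1008
  (V=0, Z=2, W=0, Y=2, X=2, U=1) weight 1/1008
  (V=0, Z=2, W=0, Y=3, X=2, U=0) weight 1/1008
  (V=0, Z=2, W=0, Y=3, X=2, U=1) weight 1/1008
  (V=1, Z=1, W=0, Y=0, X=2, U=0) weight 1/2592
  (V=2, Z=0, W=0, Y=0, X=2, U=0) weight 1/896
  … 86 more
Group by V:
  weight(V=0) = 1/36
  weight(V=1) = 1/54
  weight(V=2) = 1/24
Total weight = 1/36 + 1/54 + 1/24 = 19/216
P(V=0 | obs) = 1/36 / 19/216 = 6/19
P(V=1 | obs) = 1/54 / 19/216 = 4/19
P(V=2 | obs) = 1/24 / 19/216 = 9/19
argmax = 2

argmax_v P(V = v | obs) = 2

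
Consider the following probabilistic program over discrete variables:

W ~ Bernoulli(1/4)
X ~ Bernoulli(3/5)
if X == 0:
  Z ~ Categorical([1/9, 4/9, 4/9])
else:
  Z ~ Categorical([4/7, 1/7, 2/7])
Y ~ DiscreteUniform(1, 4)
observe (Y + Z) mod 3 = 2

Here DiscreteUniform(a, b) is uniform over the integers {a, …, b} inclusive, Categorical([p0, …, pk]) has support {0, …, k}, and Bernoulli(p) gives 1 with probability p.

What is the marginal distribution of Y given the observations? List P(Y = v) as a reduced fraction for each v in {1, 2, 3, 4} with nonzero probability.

P(Y=1) = 83/398, P(Y=2) = 61/199, P(Y=3) = 55/199, P(Y=4) = 83/398

Enumerate traces; 16 have nonzero weight after conditioning:
  (W=0, X=0, Z=0, Y=2) weight 1/120
  (W=0, X=0, Z=1, Y=1) weight 1/30
  (W=0, X=0, Z=1, Y=4) weight 1/30
  (W=0, X=0, Z=2, Y=3) weight 1/30
  (W=0, X=1, Z=0, Y=2) weight 9/140
  (W=0, X=1, Z=1, Y=1) weight 9/560
  (W=0, X=1, Z=1, Y=4) weight 9/560
  (W=0, X=1, Z=2, Y=3) weight 9/280
  … 8 more
Group by Y:
  weight(Y=1) = 83/1260
  weight(Y=2) = 61/630
  weight(Y=3) = 11/126
  weight(Y=4) = 83/1260
Total weight = 83/1260 + 61/630 + 11/126 + 83/1260 = 199/630
P(Y=1 | obs) = 83/1260 / 199/630 = 83/398
P(Y=2 | obs) = 61/630 / 199/630 = 61/199
P(Y=3 | obs) = 11/126 / 199/630 = 55/199
P(Y=4 | obs) = 83/1260 / 199/630 = 83/398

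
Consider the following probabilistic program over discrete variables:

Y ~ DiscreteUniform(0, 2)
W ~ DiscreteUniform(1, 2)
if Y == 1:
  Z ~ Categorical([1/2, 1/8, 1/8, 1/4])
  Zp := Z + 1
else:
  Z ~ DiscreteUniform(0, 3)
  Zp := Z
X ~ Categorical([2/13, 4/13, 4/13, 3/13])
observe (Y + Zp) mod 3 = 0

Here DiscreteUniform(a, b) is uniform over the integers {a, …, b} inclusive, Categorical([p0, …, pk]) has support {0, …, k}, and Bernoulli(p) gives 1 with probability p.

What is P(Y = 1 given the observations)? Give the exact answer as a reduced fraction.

P(Y = 1 | obs) = 1/7

Enumerate traces; 32 have nonzero weight after conditioning:
  (Y=0, W=1, Z=0, X=0) weight 1/156
  (Y=0, W=1, Z=0, X=1) weight 1/78
  (Y=0, W=1, Z=0, X=2) weight 1/78
  (Y=0, W=1, Z=0, X=3) weight 1/104
  (Y=0, W=1, Z=3, X=0) weight 1/156
  (Y=0, W=1, Z=3, X=1) weight 1/78
  (Y=0, W=1, Z=3, X=2) weight 1/78
  (Y=0, W=1, Z=3, X=3) weight 1/104
  (Y=1, W=1, Z=1, X=0) weight 1/312
  (Y=2, W=1, Z=1, X=0) weight 1/156
  … 22 more
Group by Y:
  weight(Y=0) = 1/6
  weight(Y=1) = 1/24
  weight(Y=2) = 1/12
Total weight = 1/6 + 1/24 + 1/12 = 7/24
P(Y=0 | obs) = 1/6 / 7/24 = 4/7
P(Y=1 | obs) = 1/24 / 7/24 = 1/7
P(Y=2 | obs) = 1/12 / 7/24 = 2/7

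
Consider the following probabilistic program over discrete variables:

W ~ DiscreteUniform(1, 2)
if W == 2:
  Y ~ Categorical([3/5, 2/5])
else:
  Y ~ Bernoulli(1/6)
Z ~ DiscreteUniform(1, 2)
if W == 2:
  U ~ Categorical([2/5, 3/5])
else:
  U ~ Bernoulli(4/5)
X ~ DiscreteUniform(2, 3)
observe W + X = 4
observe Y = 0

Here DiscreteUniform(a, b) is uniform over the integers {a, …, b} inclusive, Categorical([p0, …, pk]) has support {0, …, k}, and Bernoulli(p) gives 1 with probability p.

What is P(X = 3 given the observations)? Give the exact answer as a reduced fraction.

Enumerate traces; 8 have nonzero weight after conditioning:
  (W=1, Y=0, Z=1, U=0, X=3) weight 1/48
  (W=1, Y=0, Z=1, U=1, X=3) weight 1/12
  (W=1, Y=0, Z=2, U=0, X=3) weight 1/48
  (W=1, Y=0, Z=2, U=1, X=3) weight 1/12
  (W=2, Y=0, Z=1, U=0, X=2) weight 3/100
  (W=2, Y=0, Z=1, U=1, X=2) weight 9/200
  (W=2, Y=0, Z=2, U=0, X=2) weight 3/100
  (W=2, Y=0, Z=2, U=1, X=2) weight 9/200
Group by X:
  weight(X=2) = 3/20
  weight(X=3) = 5/24
Total weight = 3/20 + 5/24 = 43/120
P(X=2 | obs) = 3/20 / 43/120 = 18/43
P(X=3 | obs) = 5/24 / 43/120 = 25/43

P(X = 3 | obs) = 25/43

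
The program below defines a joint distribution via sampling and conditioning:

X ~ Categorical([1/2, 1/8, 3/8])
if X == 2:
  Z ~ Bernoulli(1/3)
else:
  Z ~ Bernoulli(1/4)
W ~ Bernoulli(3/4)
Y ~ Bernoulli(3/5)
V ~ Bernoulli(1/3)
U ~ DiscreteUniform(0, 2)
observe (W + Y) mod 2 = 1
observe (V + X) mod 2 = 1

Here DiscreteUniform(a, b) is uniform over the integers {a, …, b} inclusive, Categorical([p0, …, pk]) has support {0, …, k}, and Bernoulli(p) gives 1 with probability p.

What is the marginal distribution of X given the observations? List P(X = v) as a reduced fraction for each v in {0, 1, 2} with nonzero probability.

P(X=0) = 4/9, P(X=1) = 2/9, P(X=2) = 1/3

Enumerate traces; 36 have nonzero weight after conditioning:
  (X=0, Z=0, W=0, Y=1, V=1, U=0) weight 1/160
  (X=0, Z=0, W=0, Y=1, V=1, U=1) weight 1/160
  (X=0, Z=0, W=0, Y=1, V=1, U=2) weight 1/160
  (X=0, Z=0, W=1, Y=0, V=1, U=0) weight 1/80
  (X=0, Z=0, W=1, Y=0, V=1, U=1) weight 1/80
  (X=0, Z=0, W=1, Y=0, V=1, U=2) weight 1/80
  (X=0, Z=1, W=0, Y=1, V=1, U=0) weight 1/480
  (X=0, Z=1, W=0, Y=1, V=1, U=1) weight 1/480
  (X=1, Z=0, W=0, Y=1, V=0, U=0) weight 1/320
  (X=2, Z=0, W=0, Y=1, V=1, U=0) weight 1/240
  … 26 more
Group by X:
  weight(X=0) = 3/40
  weight(X=1) = 3/80
  weight(X=2) = 9/160
Total weight = 3/40 + 3/80 + 9/160 = 27/160
P(X=0 | obs) = 3/40 / 27/160 = 4/9
P(X=1 | obs) = 3/80 / 27/160 = 2/9
P(X=2 | obs) = 9/160 / 27/160 = 1/3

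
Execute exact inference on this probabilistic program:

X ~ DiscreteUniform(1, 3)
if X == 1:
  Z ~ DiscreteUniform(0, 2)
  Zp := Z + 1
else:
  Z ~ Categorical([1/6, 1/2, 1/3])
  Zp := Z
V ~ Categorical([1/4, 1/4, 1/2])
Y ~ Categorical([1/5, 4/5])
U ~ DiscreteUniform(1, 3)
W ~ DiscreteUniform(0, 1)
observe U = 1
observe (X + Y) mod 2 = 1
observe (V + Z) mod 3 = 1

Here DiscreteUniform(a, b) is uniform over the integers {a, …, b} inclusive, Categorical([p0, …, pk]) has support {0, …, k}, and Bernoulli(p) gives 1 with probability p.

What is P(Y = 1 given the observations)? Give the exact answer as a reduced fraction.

Enumerate traces; 18 have nonzero weight after conditioning:
  (X=1, Z=0, V=1, Y=0, U=1, W=0) weight 1/1080
  (X=1, Z=0, V=1, Y=0, U=1, W=1) weight 1/1080
  (X=1, Z=1, V=0, Y=0, U=1, W=0) weight 1/1080
  (X=1, Z=1, V=0, Y=0, U=1, W=1) weight 1/1080
  (X=1, Z=2, V=2, Y=0, U=1, W=0) weight 1/540
  (X=1, Z=2, V=2, Y=0, U=1, W=1) weight 1/540
  (X=2, Z=0, V=1, Y=1, U=1, W=0) weight 1/540
  (X=2, Z=0, V=1, Y=1, U=1, W=1) weight 1/540
  … 10 more
Group by Y:
  weight(Y=0) = 2/135
  weight(Y=1) = 4/135
Total weight = 2/135 + 4/135 = 2/45
P(Y=0 | obs) = 2/135 / 2/45 = 1/3
P(Y=1 | obs) = 4/135 / 2/45 = 2/3

P(Y = 1 | obs) = 2/3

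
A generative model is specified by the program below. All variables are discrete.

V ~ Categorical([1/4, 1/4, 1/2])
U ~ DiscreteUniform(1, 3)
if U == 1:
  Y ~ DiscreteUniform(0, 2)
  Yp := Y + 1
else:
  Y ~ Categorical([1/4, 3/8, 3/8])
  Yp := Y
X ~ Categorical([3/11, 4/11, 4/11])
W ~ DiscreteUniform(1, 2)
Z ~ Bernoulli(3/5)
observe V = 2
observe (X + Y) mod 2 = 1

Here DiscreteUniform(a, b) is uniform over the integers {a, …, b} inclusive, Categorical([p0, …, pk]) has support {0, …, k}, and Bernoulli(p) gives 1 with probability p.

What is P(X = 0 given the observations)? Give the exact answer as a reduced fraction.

Enumerate traces; 48 have nonzero weight after conditioning:
  (V=2, U=1, Y=0, X=1, W=1, Z=0) weight 2/495
  (V=2, U=1, Y=0, X=1, W=1, Z=1) weight 1/165
  (V=2, U=1, Y=0, X=1, W=2, Z=0) weight 2/495
  (V=2, U=1, Y=0, X=1, W=2, Z=1) weight 1/165
  (V=2, U=1, Y=1, X=0, W=1, Z=0) weight 1/330
  (V=2, U=1, Y=1, X=0, W=1, Z=1) weight 1/220
  (V=2, U=1, Y=1, X=0, W=2, Z=0) weight 1/330
  (V=2, U=1, Y=1, X=0, W=2, Z=1) weight 1/220
  (V=2, U=1, Y=1, X=2, W=1, Z=0) weight 2/495
  … 39 more
Group by X:
  weight(X=0) = 13/264
  weight(X=1) = 23/198
  weight(X=2) = 13/198
Total weight = 13/264 + 23/198 + 13/198 = 61/264
P(X=0 | obs) = 13/264 / 61/264 = 13/61
P(X=1 | obs) = 23/198 / 61/264 = 92/183
P(X=2 | obs) = 13/198 / 61/264 = 52/183

P(X = 0 | obs) = 13/61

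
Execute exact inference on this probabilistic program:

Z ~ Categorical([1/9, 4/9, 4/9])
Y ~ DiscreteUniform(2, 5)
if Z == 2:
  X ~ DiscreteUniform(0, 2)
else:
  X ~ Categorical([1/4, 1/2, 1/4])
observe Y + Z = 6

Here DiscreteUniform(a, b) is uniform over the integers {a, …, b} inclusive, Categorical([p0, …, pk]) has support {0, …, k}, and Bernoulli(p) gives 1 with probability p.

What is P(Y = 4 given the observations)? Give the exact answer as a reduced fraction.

P(Y = 4 | obs) = 1/2

Enumerate traces; 6 have nonzero weight after conditioning:
  (Z=1, Y=5, X=0) weight 1/36
  (Z=1, Y=5, X=1) weight 1/18
  (Z=1, Y=5, X=2) weight 1/36
  (Z=2, Y=4, X=0) weight 1/27
  (Z=2, Y=4, X=1) weight 1/27
  (Z=2, Y=4, X=2) weight 1/27
Group by Y:
  weight(Y=4) = 1/9
  weight(Y=5) = 1/9
Total weight = 1/9 + 1/9 = 2/9
P(Y=4 | obs) = 1/9 / 2/9 = 1/2
P(Y=5 | obs) = 1/9 / 2/9 = 1/2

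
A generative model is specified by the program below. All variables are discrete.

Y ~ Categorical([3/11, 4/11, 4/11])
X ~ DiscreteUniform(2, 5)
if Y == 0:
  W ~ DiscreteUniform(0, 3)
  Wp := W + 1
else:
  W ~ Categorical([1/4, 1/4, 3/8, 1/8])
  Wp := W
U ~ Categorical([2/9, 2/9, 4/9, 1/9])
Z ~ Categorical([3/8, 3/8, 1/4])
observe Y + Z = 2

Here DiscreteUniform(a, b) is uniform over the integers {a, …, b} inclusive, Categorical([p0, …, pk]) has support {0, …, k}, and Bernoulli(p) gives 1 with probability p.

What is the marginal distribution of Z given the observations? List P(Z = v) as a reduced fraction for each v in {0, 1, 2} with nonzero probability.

P(Z=0) = 2/5, P(Z=1) = 2/5, P(Z=2) = 1/5

Enumerate traces; 192 have nonzero weight after conditioning:
  (Y=0, X=2, W=0, U=0, Z=2) weight 1/1056
  (Y=0, X=2, W=0, U=1, Z=2) weight 1/1056
  (Y=0, X=2, W=0, U=2, Z=2) weight 1/528
  (Y=0, X=2, W=0, U=3, Z=2) weight 1/2112
  (Y=0, X=2, W=1, U=0, Z=2) weight 1/1056
  (Y=0, X=2, W=1, U=1, Z=2) weight 1/1056
  (Y=0, X=2, W=1, U=2, Z=2) weight 1/528
  (Y=0, X=2, W=1, U=3, Z=2) weight 1/2112
  (Y=1, X=2, W=0, U=0, Z=1) weight 1/528
  (Y=2, X=2, W=0, U=0, Z=0) weight 1/528
  … 182 more
Group by Z:
  weight(Z=0) = 3/22
  weight(Z=1) = 3/22
  weight(Z=2) = 3/44
Total weight = 3/22 + 3/22 + 3/44 = 15/44
P(Z=0 | obs) = 3/22 / 15/44 = 2/5
P(Z=1 | obs) = 3/22 / 15/44 = 2/5
P(Z=2 | obs) = 3/44 / 15/44 = 1/5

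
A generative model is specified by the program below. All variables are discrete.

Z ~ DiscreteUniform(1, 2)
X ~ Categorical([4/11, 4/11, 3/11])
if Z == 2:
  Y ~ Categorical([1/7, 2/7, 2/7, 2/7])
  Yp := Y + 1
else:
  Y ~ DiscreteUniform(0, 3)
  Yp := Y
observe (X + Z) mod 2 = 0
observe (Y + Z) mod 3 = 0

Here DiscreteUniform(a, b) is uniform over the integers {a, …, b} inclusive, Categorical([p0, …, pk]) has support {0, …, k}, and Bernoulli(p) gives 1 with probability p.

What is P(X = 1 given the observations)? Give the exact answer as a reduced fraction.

Enumerate traces; 3 have nonzero weight after conditioning:
  (Z=1, X=1, Y=2) weight 1/22
  (Z=2, X=0, Y=1) weight 4/77
  (Z=2, X=2, Y=1) weight 3/77
Group by X:
  weight(X=0) = 4/77
  weight(X=1) = 1/22
  weight(X=2) = 3/77
Total weight = 4/77 + 1/22 + 3/77 = 3/22
P(X=0 | obs) = 4/77 / 3/22 = 8/21
P(X=1 | obs) = 1/22 / 3/22 = 1/3
P(X=2 | obs) = 3/77 / 3/22 = 2/7

P(X = 1 | obs) = 1/3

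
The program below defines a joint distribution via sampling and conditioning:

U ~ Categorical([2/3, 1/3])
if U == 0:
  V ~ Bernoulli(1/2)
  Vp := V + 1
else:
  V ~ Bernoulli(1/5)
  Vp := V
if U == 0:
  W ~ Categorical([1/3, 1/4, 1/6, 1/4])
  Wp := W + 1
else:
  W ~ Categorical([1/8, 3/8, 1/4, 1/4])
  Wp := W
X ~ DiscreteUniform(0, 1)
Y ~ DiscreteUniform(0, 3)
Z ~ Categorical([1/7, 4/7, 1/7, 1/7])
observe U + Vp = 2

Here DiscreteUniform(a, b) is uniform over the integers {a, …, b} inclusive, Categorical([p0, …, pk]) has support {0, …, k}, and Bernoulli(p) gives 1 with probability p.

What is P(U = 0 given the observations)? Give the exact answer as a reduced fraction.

P(U = 0 | obs) = 5/6

Enumerate traces; 256 have nonzero weight after conditioning:
  (U=0, V=1, W=0, X=0, Y=0, Z=0) weight 1/504
  (U=0, V=1, W=0, X=0, Y=0, Z=1) weight 1/126
  (U=0, V=1, W=0, X=0, Y=0, Z=2) weight 1/504
  (U=0, V=1, W=0, X=0, Y=0, Z=3) weight 1/504
  (U=0, V=1, W=0, X=0, Y=1, Z=0) weight 1/504
  (U=0, V=1, W=0, X=0, Y=1, Z=1) weight 1/126
  (U=0, V=1, W=0, X=0, Y=1, Z=2) weight 1/504
  (U=0, V=1, W=0, X=0, Y=1, Z=3) weight 1/504
  (U=1, V=1, W=0, X=0, Y=0, Z=0) weight 1/6720
  … 247 more
Group by U:
  weight(U=0) = 1/3
  weight(U=1) = 1/15
Total weight = 1/3 + 1/15 = 2/5
P(U=0 | obs) = 1/3 / 2/5 = 5/6
P(U=1 | obs) = 1/15 / 2/5 = 1/6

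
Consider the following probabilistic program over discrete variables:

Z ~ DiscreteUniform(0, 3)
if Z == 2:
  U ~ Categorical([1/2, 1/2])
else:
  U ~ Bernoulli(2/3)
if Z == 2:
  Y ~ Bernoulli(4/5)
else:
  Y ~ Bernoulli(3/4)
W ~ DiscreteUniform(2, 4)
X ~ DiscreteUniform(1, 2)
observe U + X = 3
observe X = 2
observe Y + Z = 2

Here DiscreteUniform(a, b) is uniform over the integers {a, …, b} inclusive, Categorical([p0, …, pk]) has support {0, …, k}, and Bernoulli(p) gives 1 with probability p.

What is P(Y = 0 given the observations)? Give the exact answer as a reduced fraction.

P(Y = 0 | obs) = 1/6

Enumerate traces; 6 have nonzero weight after conditioning:
  (Z=1, U=1, Y=1, W=2, X=2) weight 1/48
  (Z=1, U=1, Y=1, W=3, X=2) weight 1/48
  (Z=1, U=1, Y=1, W=4, X=2) weight 1/48
  (Z=2, U=1, Y=0, W=2, X=2) weight 1/240
  (Z=2, U=1, Y=0, W=3, X=2) weight 1/240
  (Z=2, U=1, Y=0, W=4, X=2) weight 1/240
Group by Y:
  weight(Y=0) = 1/80
  weight(Y=1) = 1/16
Total weight = 1/80 + 1/16 = 3/40
P(Y=0 | obs) = 1/80 / 3/40 = 1/6
P(Y=1 | obs) = 1/16 / 3/40 = 5/6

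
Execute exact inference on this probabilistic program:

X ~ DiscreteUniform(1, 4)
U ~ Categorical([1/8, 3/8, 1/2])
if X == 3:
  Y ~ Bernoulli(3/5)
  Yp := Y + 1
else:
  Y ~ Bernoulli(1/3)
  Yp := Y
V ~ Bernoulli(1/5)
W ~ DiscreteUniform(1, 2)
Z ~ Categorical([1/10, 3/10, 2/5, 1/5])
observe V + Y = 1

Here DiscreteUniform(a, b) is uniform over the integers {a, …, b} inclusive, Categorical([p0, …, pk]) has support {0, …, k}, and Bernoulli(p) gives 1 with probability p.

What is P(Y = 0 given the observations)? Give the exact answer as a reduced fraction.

Enumerate traces; 192 have nonzero weight after conditioning:
  (X=1, U=0, Y=0, V=1, W=1, Z=0) weight 1/4800
  (X=1, U=0, Y=0, V=1, W=1, Z=1) weight 1/1600
  (X=1, U=0, Y=0, V=1, W=1, Z=2) weight 1/1200
  (X=1, U=0, Y=0, V=1, W=1, Z=3) weight 1/2400
  (X=1, U=0, Y=0, V=1, W=2, Z=0) weight 1/4800
  (X=1, U=0, Y=0, V=1, W=2, Z=1) weight 1/1600
  (X=1, U=0, Y=0, V=1, W=2, Z=2) weight 1/1200
  (X=1, U=0, Y=0, V=1, W=2, Z=3) weight 1/2400
  (X=1, U=0, Y=1, V=0, W=1, Z=0) weight 1/2400
  … 183 more
Group by Y:
  weight(Y=0) = 3/25
  weight(Y=1) = 8/25
Total weight = 3/25 + 8/25 = 11/25
P(Y=0 | obs) = 3/25 / 11/25 = 3/11
P(Y=1 | obs) = 8/25 / 11/25 = 8/11

P(Y = 0 | obs) = 3/11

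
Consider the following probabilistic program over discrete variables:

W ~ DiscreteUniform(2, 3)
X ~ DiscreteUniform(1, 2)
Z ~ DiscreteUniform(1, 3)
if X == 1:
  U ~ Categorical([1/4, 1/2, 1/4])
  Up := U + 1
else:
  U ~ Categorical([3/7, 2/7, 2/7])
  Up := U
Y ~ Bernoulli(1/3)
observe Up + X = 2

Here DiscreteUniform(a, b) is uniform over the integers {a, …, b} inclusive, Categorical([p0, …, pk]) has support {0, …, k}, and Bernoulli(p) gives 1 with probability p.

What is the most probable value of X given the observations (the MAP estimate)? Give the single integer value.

Enumerate traces; 24 have nonzero weight after conditioning:
  (W=2, X=1, Z=1, U=0, Y=0) weight 1/72
  (W=2, X=1, Z=1, U=0, Y=1) weight 1/144
  (W=2, X=1, Z=2, U=0, Y=0) weight 1/72
  (W=2, X=1, Z=2, U=0, Y=1) weight 1/144
  (W=2, X=1, Z=3, U=0, Y=0) weight 1/72
  (W=2, X=1, Z=3, U=0, Y=1) weight 1/144
  (W=2, X=2, Z=1, U=0, Y=0) weight 1/42
  (W=2, X=2, Z=1, U=0, Y=1) weight 1/84
  … 16 more
Group by X:
  weight(X=1) = 1/8
  weight(X=2) = 3/14
Total weight = 1/8 + 3/14 = 19/56
P(X=1 | obs) = 1/8 / 19/56 = 7/19
P(X=2 | obs) = 3/14 / 19/56 = 12/19
argmax = 2

argmax_v P(X = v | obs) = 2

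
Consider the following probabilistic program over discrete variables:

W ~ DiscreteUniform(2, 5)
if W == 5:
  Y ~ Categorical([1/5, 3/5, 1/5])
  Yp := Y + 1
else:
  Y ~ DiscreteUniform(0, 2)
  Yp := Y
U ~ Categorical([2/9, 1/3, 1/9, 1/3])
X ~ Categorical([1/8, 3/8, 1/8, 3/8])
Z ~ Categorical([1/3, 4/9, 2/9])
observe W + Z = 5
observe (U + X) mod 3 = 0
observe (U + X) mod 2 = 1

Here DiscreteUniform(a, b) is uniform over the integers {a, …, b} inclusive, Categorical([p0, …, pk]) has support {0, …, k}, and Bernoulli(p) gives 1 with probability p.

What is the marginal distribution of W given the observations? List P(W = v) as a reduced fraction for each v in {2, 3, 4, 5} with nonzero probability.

P(W=3) = 2/9, P(W=4) = 4/9, P(W=5) = 1/3

Enumerate traces; 36 have nonzero weight after conditioning:
  (W=3, Y=0, U=0, X=3, Z=2) weight 1/648
  (W=3, Y=0, U=1, X=2, Z=2) weight 1/1296
  (W=3, Y=0, U=2, X=1, Z=2) weight 1/1296
  (W=3, Y=0, U=3, X=0, Z=2) weight 1/1296
  (W=3, Y=1, U=0, X=3, Z=2) weight 1/648
  (W=3, Y=1, U=1, X=2, Z=2) weight 1/1296
  (W=3, Y=1, U=2, X=1, Z=2) weight 1/1296
  (W=3, Y=1, U=3, X=0, Z=2) weight 1/1296
  (W=4, Y=0, U=0, X=3, Z=1) weight 1/324
  (W=5, Y=0, U=0, X=3, Z=0) weight 1/720
  … 26 more
Group by W:
  weight(W=3) = 5/432
  weight(W=4) = 5/216
  weight(W=5) = 5/288
Total weight = 5/432 + 5/216 + 5/288 = 5/96
P(W=3 | obs) = 5/432 / 5/96 = 2/9
P(W=4 | obs) = 5/216 / 5/96 = 4/9
P(W=5 | obs) = 5/288 / 5/96 = 1/3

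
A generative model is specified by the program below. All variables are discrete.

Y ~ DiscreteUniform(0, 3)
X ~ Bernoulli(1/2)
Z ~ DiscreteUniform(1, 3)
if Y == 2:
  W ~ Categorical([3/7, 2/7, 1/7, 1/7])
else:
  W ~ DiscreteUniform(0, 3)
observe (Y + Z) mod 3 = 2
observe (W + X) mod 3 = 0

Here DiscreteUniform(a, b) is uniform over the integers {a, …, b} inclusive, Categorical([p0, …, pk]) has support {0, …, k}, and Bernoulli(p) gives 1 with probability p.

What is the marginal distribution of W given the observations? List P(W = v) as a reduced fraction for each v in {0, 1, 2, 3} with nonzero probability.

P(W=0) = 33/83, P(W=2) = 25/83, P(W=3) = 25/83

Enumerate traces; 12 have nonzero weight after conditioning:
  (Y=0, X=0, Z=2, W=0) weight 1/96
  (Y=0, X=0, Z=2, W=3) weight 1/96
  (Y=0, X=1, Z=2, W=2) weight 1/96
  (Y=1, X=0, Z=1, W=0) weight 1/96
  (Y=1, X=0, Z=1, W=3) weight 1/96
  (Y=1, X=1, Z=1, W=2) weight 1/96
  (Y=2, X=0, Z=3, W=0) weight 1/56
  (Y=2, X=0, Z=3, W=3) weight 1/168
  … 4 more
Group by W:
  weight(W=0) = 11/224
  weight(W=2) = 25/672
  weight(W=3) = 25/672
Total weight = 11/224 + 25/672 + 25/672 = 83/672
P(W=0 | obs) = 11/224 / 83/672 = 33/83
P(W=2 | obs) = 25/672 / 83/672 = 25/83
P(W=3 | obs) = 25/672 / 83/672 = 25/83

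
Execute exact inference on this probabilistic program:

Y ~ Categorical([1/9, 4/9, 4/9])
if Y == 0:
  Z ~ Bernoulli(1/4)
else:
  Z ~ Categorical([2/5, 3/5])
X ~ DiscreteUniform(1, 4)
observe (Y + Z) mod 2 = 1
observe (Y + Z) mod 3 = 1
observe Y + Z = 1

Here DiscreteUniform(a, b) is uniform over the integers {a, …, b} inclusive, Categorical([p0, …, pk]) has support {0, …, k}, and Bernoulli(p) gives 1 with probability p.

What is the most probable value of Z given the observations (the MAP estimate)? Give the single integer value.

argmax_v P(Z = v | obs) = 0

Enumerate traces; 8 have nonzero weight after conditioning:
  (Y=0, Z=1, X=1) weight 1/144
  (Y=0, Z=1, X=2) weight 1/144
  (Y=0, Z=1, X=3) weight 1/144
  (Y=0, Z=1, X=4) weight 1/144
  (Y=1, Z=0, X=1) weight 2/45
  (Y=1, Z=0, X=2) weight 2/45
  (Y=1, Z=0, X=3) weight 2/45
  (Y=1, Z=0, X=4) weight 2/45
Group by Z:
  weight(Z=0) = 8/45
  weight(Z=1) = 1/36
Total weight = 8/45 + 1/36 = 37/180
P(Z=0 | obs) = 8/45 / 37/180 = 32/37
P(Z=1 | obs) = 1/36 / 37/180 = 5/37
argmax = 0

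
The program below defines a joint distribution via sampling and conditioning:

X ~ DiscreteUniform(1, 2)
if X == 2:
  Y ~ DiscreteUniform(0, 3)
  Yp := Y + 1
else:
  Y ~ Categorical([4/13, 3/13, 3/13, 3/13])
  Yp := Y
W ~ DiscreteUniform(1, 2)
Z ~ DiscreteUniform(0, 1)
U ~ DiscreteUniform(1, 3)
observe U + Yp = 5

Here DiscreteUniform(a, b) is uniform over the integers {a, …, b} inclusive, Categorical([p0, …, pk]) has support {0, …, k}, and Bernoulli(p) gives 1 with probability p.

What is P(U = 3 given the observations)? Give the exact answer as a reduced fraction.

Enumerate traces; 20 have nonzero weight after conditioning:
  (X=1, Y=2, W=1, Z=0, U=3) weight 1/104
  (X=1, Y=2, W=1, Z=1, U=3) weight 1/104
  (X=1, Y=2, W=2, Z=0, U=3) weight 1/104
  (X=1, Y=2, W=2, Z=1, U=3) weight 1/104
  (X=1, Y=3, W=1, Z=0, U=2) weight 1/104
  (X=1, Y=3, W=1, Z=1, U=2) weight 1/104
  (X=1, Y=3, W=2, Z=0, U=2) weight 1/104
  (X=1, Y=3, W=2, Z=1, U=2) weight 1/104
  (X=2, Y=3, W=1, Z=0, U=1) weight 1/96
  … 11 more
Group by U:
  weight(U=1) = 1/24
  weight(U=2) = 25/312
  weight(U=3) = 25/312
Total weight = 1/24 + 25/312 + 25/312 = 21/104
P(U=1 | obs) = 1/24 / 21/104 = 13/63
P(U=2 | obs) = 25/312 / 21/104 = 25/63
P(U=3 | obs) = 25/312 / 21/104 = 25/63

P(U = 3 | obs) = 25/63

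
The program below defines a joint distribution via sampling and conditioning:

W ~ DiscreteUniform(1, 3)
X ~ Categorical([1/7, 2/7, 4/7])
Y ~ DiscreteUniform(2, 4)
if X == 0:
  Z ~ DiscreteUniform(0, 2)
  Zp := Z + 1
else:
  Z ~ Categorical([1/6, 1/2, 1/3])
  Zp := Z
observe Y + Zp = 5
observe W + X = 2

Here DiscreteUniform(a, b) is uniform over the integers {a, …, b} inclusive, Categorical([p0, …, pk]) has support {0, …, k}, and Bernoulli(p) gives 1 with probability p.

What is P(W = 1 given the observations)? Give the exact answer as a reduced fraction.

Enumerate traces; 5 have nonzero weight after conditioning:
  (W=1, X=1, Y=3, Z=2) weight 2/189
  (W=1, X=1, Y=4, Z=1) weight 1/63
  (W=2, X=0, Y=2, Z=2) weight 1/189
  (W=2, X=0, Y=3, Z=1) weight 1/189
  (W=2, X=0, Y=4, Z=0) weight 1/189
Group by W:
  weight(W=1) = 5/189
  weight(W=2) = 1/63
Total weight = 5/189 + 1/63 = 8/189
P(W=1 | obs) = 5/189 / 8/189 = 5/8
P(W=2 | obs) = 1/63 / 8/189 = 3/8

P(W = 1 | obs) = 5/8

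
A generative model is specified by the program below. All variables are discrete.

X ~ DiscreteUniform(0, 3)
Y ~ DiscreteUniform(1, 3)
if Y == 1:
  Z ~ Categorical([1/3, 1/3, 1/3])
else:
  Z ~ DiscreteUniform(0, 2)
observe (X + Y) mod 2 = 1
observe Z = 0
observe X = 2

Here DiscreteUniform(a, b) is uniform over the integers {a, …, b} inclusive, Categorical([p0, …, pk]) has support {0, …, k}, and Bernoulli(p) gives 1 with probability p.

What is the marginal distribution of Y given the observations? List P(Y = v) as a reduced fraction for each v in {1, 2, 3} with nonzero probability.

Enumerate traces; 2 have nonzero weight after conditioning:
  (X=2, Y=1, Z=0) weight 1/36
  (X=2, Y=3, Z=0) weight 1/36
Group by Y:
  weight(Y=1) = 1/36
  weight(Y=3) = 1/36
Total weight = 1/36 + 1/36 = 1/18
P(Y=1 | obs) = 1/36 / 1/18 = 1/2
P(Y=3 | obs) = 1/36 / 1/18 = 1/2

P(Y=1) = 1/2, P(Y=3) = 1/2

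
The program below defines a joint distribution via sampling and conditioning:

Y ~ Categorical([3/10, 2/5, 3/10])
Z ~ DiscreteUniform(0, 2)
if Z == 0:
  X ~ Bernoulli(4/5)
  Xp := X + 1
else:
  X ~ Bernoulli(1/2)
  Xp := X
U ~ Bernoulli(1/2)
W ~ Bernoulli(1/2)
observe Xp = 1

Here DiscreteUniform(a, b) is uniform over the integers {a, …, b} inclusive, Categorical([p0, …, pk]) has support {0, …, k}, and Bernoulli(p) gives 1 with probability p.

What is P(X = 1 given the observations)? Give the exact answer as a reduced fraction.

Enumerate traces; 36 have nonzero weight after conditioning:
  (Y=0, Z=0, X=0, U=0, W=0) weight 1/200
  (Y=0, Z=0, X=0, U=0, W=1) weight 1/200
  (Y=0, Z=0, X=0, U=1, W=0) weight 1/200
  (Y=0, Z=0, X=0, U=1, W=1) weight 1/200
  (Y=0, Z=1, X=1, U=0, W=0) weight 1/80
  (Y=0, Z=1, X=1, U=0, W=1) weight 1/80
  (Y=0, Z=1, X=1, U=1, W=0) weight 1/80
  (Y=0, Z=1, X=1, U=1, W=1) weight 1/80
  … 28 more
Group by X:
  weight(X=0) = 1/15
  weight(X=1) = 1/3
Total weight = 1/15 + 1/3 = 2/5
P(X=0 | obs) = 1/15 / 2/5 = 1/6
P(X=1 | obs) = 1/3 / 2/5 = 5/6

P(X = 1 | obs) = 5/6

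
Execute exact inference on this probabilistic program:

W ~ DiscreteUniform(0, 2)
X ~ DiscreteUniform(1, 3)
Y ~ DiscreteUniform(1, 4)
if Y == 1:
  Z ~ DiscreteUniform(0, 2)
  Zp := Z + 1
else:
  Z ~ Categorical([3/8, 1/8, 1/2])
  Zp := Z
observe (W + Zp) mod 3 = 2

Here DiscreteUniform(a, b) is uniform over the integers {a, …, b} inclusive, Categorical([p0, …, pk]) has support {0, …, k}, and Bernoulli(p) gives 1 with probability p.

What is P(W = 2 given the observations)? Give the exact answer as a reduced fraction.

P(W = 2 | obs) = 35/96

Enumerate traces; 36 have nonzero weight after conditioning:
  (W=0, X=1, Y=1, Z=1) weight 1/108
  (W=0, X=1, Y=2, Z=2) weight 1/72
  (W=0, X=1, Y=3, Z=2) weight 1/72
  (W=0, X=1, Y=4, Z=2) weight 1/72
  (W=0, X=2, Y=1, Z=1) weight 1/108
  (W=0, X=2, Y=2, Z=2) weight 1/72
  (W=0, X=2, Y=3, Z=2) weight 1/72
  (W=0, X=2, Y=4, Z=2) weight 1/72
  (W=1, X=1, Y=1, Z=0) weight 1/108
  (W=2, X=1, Y=1, Z=2) weight 1/108
  … 26 more
Group by W:
  weight(W=0) = 11/72
  weight(W=1) = 17/288
  weight(W=2) = 35/288
Total weight = 11/72 + 17/288 + 35/288 = 1/3
P(W=0 | obs) = 11/72 / 1/3 = 11/24
P(W=1 | obs) = 17/288 / 1/3 = 17/96
P(W=2 | obs) = 35/288 / 1/3 = 35/96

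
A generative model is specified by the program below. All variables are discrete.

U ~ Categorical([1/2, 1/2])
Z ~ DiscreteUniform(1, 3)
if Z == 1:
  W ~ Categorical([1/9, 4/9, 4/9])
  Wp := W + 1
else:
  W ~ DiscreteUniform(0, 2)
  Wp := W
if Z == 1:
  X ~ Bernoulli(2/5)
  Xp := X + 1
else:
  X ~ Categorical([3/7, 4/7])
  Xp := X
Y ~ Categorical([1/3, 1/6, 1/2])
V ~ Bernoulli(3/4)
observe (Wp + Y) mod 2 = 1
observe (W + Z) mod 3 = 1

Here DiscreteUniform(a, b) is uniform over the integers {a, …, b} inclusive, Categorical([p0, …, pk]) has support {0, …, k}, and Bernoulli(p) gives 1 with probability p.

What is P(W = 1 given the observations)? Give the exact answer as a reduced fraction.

P(W = 1 | obs) = 15/23

Enumerate traces; 40 have nonzero weight after conditioning:
  (U=0, Z=1, W=0, X=0, Y=0, V=0) weight 1/1080
  (U=0, Z=1, W=0, X=0, Y=0, V=1) weight 1/360
  (U=0, Z=1, W=0, X=0, Y=2, V=0) weight 1/720
  (U=0, Z=1, W=0, X=0, Y=2, V=1) weight 1/240
  (U=0, Z=1, W=0, X=1, Y=0, V=0) weight 1/1620
  (U=0, Z=1, W=0, X=1, Y=0, V=1) weight 1/540
  (U=0, Z=1, W=0, X=1, Y=2, V=0) weight 1/1080
  (U=0, Z=1, W=0, X=1, Y=2, V=1) weight 1/360
  (U=0, Z=2, W=2, X=0, Y=1, V=0) weight 1/1008
  (U=0, Z=3, W=1, X=0, Y=0, V=0) weight 1/504
  … 30 more
Group by W:
  weight(W=0) = 5/162
  weight(W=1) = 5/54
  weight(W=2) = 1/54
Total weight = 5/162 + 5/54 + 1/54 = 23/162
P(W=0 | obs) = 5/162 / 23/162 = 5/23
P(W=1 | obs) = 5/54 / 23/162 = 15/23
P(W=2 | obs) = 1/54 / 23/162 = 3/23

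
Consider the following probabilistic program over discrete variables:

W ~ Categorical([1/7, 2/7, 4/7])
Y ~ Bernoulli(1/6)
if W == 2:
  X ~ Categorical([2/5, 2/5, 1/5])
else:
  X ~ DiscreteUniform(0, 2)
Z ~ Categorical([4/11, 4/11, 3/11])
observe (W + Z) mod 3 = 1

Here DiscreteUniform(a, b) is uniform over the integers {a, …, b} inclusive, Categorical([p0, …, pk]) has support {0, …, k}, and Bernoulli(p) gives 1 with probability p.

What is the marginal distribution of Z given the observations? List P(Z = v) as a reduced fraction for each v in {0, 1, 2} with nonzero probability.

P(Z=0) = 1/3, P(Z=1) = 1/6, P(Z=2) = 1/2

Enumerate traces; 18 have nonzero weight after conditioning:
  (W=0, Y=0, X=0, Z=1) weight 10/693
  (W=0, Y=0, X=1, Z=1) weight 10/693
  (W=0, Y=0, X=2, Z=1) weight 10/693
  (W=0, Y=1, X=0, Z=1) weight 2/693
  (W=0, Y=1, X=1, Z=1) weight 2/693
  (W=0, Y=1, X=2, Z=1) weight 2/693
  (W=1, Y=0, X=0, Z=0) weight 20/693
  (W=1, Y=0, X=1, Z=0) weight 20/693
  (W=2, Y=0, X=0, Z=2) weight 4/77
  … 9 more
Group by Z:
  weight(Z=0) = 8/77
  weight(Z=1) = 4/77
  weight(Z=2) = 12/77
Total weight = 8/77 + 4/77 + 12/77 = 24/77
P(Z=0 | obs) = 8/77 / 24/77 = 1/3
P(Z=1 | obs) = 4/77 / 24/77 = 1/6
P(Z=2 | obs) = 12/77 / 24/77 = 1/2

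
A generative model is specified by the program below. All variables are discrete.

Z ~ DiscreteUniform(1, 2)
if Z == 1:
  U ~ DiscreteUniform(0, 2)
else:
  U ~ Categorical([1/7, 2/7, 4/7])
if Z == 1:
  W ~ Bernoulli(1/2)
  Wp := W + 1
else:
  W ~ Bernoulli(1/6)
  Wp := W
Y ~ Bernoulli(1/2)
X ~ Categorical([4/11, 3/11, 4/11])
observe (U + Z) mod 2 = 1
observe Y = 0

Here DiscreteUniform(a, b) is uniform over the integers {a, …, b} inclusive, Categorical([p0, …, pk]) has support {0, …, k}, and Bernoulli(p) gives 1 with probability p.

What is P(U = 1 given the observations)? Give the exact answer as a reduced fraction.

P(U = 1 | obs) = 3/10

Enumerate traces; 18 have nonzero weight after conditioning:
  (Z=1, U=0, W=0, Y=0, X=0) weight 1/66
  (Z=1, U=0, W=0, Y=0, X=1) weight 1/88
  (Z=1, U=0, W=0, Y=0, X=2) weight 1/66
  (Z=1, U=0, W=1, Y=0, X=0) weight 1/66
  (Z=1, U=0, W=1, Y=0, X=1) weight 1/88
  (Z=1, U=0, W=1, Y=0, X=2) weight 1/66
  (Z=1, U=2, W=0, Y=0, X=0) weight 1/66
  (Z=1, U=2, W=0, Y=0, X=1) weight 1/88
  (Z=2, U=1, W=0, Y=0, X=0) weight 5/231
  … 9 more
Group by U:
  weight(U=0) = 1/12
  weight(U=1) = 1/14
  weight(U=2) = 1/12
Total weight = 1/12 + 1/14 + 1/12 = 5/21
P(U=0 | obs) = 1/12 / 5/21 = 7/20
P(U=1 | obs) = 1/14 / 5/21 = 3/10
P(U=2 | obs) = 1/12 / 5/21 = 7/20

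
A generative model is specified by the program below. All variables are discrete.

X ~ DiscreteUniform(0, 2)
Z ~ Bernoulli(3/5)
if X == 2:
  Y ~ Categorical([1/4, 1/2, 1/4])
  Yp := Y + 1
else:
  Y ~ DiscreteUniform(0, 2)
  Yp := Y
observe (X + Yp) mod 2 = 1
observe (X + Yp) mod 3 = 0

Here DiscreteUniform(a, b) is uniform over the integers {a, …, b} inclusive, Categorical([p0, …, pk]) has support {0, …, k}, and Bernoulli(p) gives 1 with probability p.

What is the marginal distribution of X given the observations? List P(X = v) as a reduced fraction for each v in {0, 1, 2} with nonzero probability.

Enumerate traces; 4 have nonzero weight after conditioning:
  (X=1, Z=0, Y=2) weight 2/45
  (X=1, Z=1, Y=2) weight 1/15
  (X=2, Z=0, Y=0) weight 1/30
  (X=2, Z=1, Y=0) weight 1/20
Group by X:
  weight(X=1) = 1/9
  weight(X=2) = 1/12
Total weight = 1/9 + 1/12 = 7/36
P(X=1 | obs) = 1/9 / 7/36 = 4/7
P(X=2 | obs) = 1/12 / 7/36 = 3/7

P(X=1) = 4/7, P(X=2) = 3/7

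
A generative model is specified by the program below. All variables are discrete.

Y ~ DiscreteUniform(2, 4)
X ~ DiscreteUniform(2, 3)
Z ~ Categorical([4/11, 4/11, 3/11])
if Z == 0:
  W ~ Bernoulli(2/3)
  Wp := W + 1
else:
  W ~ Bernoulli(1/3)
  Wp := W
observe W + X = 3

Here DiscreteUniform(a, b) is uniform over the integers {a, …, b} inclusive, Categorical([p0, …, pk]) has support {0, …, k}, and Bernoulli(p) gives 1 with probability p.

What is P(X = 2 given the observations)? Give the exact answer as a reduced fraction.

P(X = 2 | obs) = 5/11

Enumerate traces; 18 have nonzero weight after conditioning:
  (Y=2, X=2, Z=0, W=1) weight 4/99
  (Y=2, X=2, Z=1, W=1) weight 2/99
  (Y=2, X=2, Z=2, W=1) weight 1/66
  (Y=2, X=3, Z=0, W=0) weight 2/99
  (Y=2, X=3, Z=1, W=0) weight 4/99
  (Y=2, X=3, Z=2, W=0) weight 1/33
  (Y=3, X=2, Z=0, W=1) weight 4/99
  (Y=3, X=2, Z=1, W=1) weight 2/99
  … 10 more
Group by X:
  weight(X=2) = 5/22
  weight(X=3) = 3/11
Total weight = 5/22 + 3/11 = 1/2
P(X=2 | obs) = 5/22 / 1/2 = 5/11
P(X=3 | obs) = 3/11 / 1/2 = 6/11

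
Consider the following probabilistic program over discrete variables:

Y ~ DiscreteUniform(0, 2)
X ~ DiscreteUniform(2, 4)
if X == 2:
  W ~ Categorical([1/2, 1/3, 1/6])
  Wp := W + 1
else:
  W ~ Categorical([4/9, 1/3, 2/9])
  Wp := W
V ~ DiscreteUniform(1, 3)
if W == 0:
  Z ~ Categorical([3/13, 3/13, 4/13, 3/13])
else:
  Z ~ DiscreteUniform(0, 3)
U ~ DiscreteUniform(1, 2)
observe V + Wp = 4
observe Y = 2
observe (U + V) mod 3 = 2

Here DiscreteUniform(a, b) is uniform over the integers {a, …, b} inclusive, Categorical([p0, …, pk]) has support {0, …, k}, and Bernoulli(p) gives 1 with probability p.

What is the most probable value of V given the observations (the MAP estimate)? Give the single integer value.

argmax_v P(V = v | obs) = 3

Enumerate traces; 16 have nonzero weight after conditioning:
  (Y=2, X=2, W=0, V=3, Z=0, U=2) weight 1/468
  (Y=2, X=2, W=0, V=3, Z=1, U=2) weight 1/468
  (Y=2, X=2, W=0, V=3, Z=2, U=2) weight 1/351
  (Y=2, X=2, W=0, V=3, Z=3, U=2) weight 1/468
  (Y=2, X=2, W=2, V=1, Z=0, U=1) weight 1/1296
  (Y=2, X=2, W=2, V=1, Z=1, U=1) weight 1/1296
  (Y=2, X=2, W=2, V=1, Z=2, U=1) weight 1/1296
  (Y=2, X=2, W=2, V=1, Z=3, U=1) weight 1/1296
  … 8 more
Group by V:
  weight(V=1) = 1/324
  weight(V=3) = 7/324
Total weight = 1/324 + 7/324 = 2/81
P(V=1 | obs) = 1/324 / 2/81 = 1/8
P(V=3 | obs) = 7/324 / 2/81 = 7/8
argmax = 3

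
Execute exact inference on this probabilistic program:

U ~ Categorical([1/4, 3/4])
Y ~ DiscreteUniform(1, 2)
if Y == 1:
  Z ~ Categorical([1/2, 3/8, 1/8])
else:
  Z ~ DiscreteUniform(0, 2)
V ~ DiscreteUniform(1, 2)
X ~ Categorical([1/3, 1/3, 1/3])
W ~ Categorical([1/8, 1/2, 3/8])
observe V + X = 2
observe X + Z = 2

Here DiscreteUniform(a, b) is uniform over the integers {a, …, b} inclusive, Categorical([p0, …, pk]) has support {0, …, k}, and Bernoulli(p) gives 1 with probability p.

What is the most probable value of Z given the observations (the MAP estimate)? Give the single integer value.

Enumerate traces; 24 have nonzero weight after conditioning:
  (U=0, Y=1, Z=1, V=1, X=1, W=0) weight 1/1024
  (U=0, Y=1, Z=1, V=1, X=1, W=1) weight 1/256
  (U=0, Y=1, Z=1, V=1, X=1, W=2) weight 3/1024
  (U=0, Y=1, Z=2, V=2, X=0, W=0) weight 1/3072
  (U=0, Y=1, Z=2, V=2, X=0, W=1) weight 1/768
  (U=0, Y=1, Z=2, V=2, X=0, W=2) weight 1/1024
  (U=0, Y=2, Z=1, V=1, X=1, W=0) weight 1/1152
  (U=0, Y=2, Z=1, V=1, X=1, W=1) weight 1/288
  … 16 more
Group by Z:
  weight(Z=1) = 17/288
  weight(Z=2) = 11/288
Total weight = 17/288 + 11/288 = 7/72
P(Z=1 | obs) = 17/288 / 7/72 = 17/28
P(Z=2 | obs) = 11/288 / 7/72 = 11/28
argmax = 1

argmax_v P(Z = v | obs) = 1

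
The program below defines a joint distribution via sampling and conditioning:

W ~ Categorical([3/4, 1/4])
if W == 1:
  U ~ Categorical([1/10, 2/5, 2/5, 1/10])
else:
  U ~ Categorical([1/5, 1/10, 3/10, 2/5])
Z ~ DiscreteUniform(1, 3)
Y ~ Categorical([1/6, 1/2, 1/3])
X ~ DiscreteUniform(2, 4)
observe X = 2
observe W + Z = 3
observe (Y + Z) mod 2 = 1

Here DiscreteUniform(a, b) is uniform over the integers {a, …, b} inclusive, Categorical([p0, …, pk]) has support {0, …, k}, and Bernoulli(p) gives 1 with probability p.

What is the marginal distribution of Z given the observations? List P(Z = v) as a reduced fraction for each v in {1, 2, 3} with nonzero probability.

P(Z=2) = 1/4, P(Z=3) = 3/4

Enumerate traces; 12 have nonzero weight after conditioning:
  (W=0, U=0, Z=3, Y=0, X=2) weight 1/360
  (W=0, U=0, Z=3, Y=2, X=2) weight 1/180
  (W=0, U=1, Z=3, Y=0, X=2) weight 1/720
  (W=0, U=1, Z=3, Y=2, X=2) weight 1/360
  (W=0, U=2, Z=3, Y=0, X=2) weight 1/240
  (W=0, U=2, Z=3, Y=2, X=2) weight 1/120
  (W=0, U=3, Z=3, Y=0, X=2) weight 1/180
  (W=0, U=3, Z=3, Y=2, X=2) weight 1/90
  (W=1, U=0, Z=2, Y=1, X=2) weight 1/720
  … 3 more
Group by Z:
  weight(Z=2) = 1/72
  weight(Z=3) = 1/24
Total weight = 1/72 + 1/24 = 1/18
P(Z=2 | obs) = 1/72 / 1/18 = 1/4
P(Z=3 | obs) = 1/24 / 1/18 = 3/4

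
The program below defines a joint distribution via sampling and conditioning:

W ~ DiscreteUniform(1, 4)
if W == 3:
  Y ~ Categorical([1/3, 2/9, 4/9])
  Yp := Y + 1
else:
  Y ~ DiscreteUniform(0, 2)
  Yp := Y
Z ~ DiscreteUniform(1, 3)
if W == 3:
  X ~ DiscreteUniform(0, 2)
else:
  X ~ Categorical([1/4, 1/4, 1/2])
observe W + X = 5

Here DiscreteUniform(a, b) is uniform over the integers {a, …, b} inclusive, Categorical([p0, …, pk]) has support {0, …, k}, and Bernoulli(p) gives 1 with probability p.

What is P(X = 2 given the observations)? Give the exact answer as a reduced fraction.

Enumerate traces; 18 have nonzero weight after conditioning:
  (W=3, Y=0, Z=1, X=2) weight 1/108
  (W=3, Y=0, Z=2, X=2) weight 1/108
  (W=3, Y=0, Z=3, X=2) weight 1/108
  (W=3, Y=1, Z=1, X=2) weight 1/162
  (W=3, Y=1, Z=2, X=2) weight 1/162
  (W=3, Y=1, Z=3, X=2) weight 1/162
  (W=3, Y=2, Z=1, X=2) weight 1/81
  (W=3, Y=2, Z=2, X=2) weight 1/81
  (W=4, Y=0, Z=1, X=1) weight 1/144
  … 9 more
Group by X:
  weight(X=1) = 1/16
  weight(X=2) = 1/12
Total weight = 1/16 + 1/12 = 7/48
P(X=1 | obs) = 1/16 / 7/48 = 3/7
P(X=2 | obs) = 1/12 / 7/48 = 4/7

P(X = 2 | obs) = 4/7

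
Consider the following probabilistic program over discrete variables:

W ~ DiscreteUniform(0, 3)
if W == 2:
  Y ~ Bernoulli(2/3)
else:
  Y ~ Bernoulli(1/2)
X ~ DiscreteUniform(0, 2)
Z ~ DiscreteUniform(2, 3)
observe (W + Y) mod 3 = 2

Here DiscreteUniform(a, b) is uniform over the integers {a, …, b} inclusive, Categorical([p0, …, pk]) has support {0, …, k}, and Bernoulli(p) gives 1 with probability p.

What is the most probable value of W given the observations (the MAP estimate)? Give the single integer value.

argmax_v P(W = v | obs) = 1

Enumerate traces; 12 have nonzero weight after conditioning:
  (W=1, Y=1, X=0, Z=2) weight 1/48
  (W=1, Y=1, X=0, Z=3) weight 1/48
  (W=1, Y=1, X=1, Z=2) weight 1/48
  (W=1, Y=1, X=1, Z=3) weight 1/48
  (W=1, Y=1, X=2, Z=2) weight 1/48
  (W=1, Y=1, X=2, Z=3) weight 1/48
  (W=2, Y=0, X=0, Z=2) weight 1/72
  (W=2, Y=0, X=0, Z=3) weight 1/72
  … 4 more
Group by W:
  weight(W=1) = 1/8
  weight(W=2) = 1/12
Total weight = 1/8 + 1/12 = 5/24
P(W=1 | obs) = 1/8 / 5/24 = 3/5
P(W=2 | obs) = 1/12 / 5/24 = 2/5
argmax = 1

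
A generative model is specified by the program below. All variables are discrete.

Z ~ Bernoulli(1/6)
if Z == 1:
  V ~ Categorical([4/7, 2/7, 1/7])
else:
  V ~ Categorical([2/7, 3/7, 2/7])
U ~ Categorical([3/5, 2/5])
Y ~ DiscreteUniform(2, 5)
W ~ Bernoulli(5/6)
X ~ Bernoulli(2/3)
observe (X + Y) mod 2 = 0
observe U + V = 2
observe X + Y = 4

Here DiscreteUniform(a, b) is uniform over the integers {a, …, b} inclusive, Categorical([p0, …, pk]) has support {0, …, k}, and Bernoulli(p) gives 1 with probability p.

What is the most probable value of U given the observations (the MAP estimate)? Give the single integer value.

argmax_v P(U = v | obs) = 1

Enumerate traces; 16 have nonzero weight after conditioning:
  (Z=0, V=1, U=1, Y=3, W=0, X=1) weight 1/252
  (Z=0, V=1, U=1, Y=3, W=1, X=1) weight 5/252
  (Z=0, V=1, U=1, Y=4, W=0, X=0) weight 1/504
  (Z=0, V=1, U=1, Y=4, W=1, X=0) weight 5/504
  (Z=0, V=2, U=0, Y=3, W=0, X=1) weight 1/252
  (Z=0, V=2, U=0, Y=3, W=1, X=1) weight 5/252
  (Z=0, V=2, U=0, Y=4, W=0, X=0) weight 1/504
  (Z=0, V=2, U=0, Y=4, W=1, X=0) weight 5/504
  … 8 more
Group by U:
  weight(U=0) = 11/280
  weight(U=1) = 17/420
Total weight = 11/280 + 17/420 = 67/840
P(U=0 | obs) = 11/280 / 67/840 = 33/67
P(U=1 | obs) = 17/420 / 67/840 = 34/67
argmax = 1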